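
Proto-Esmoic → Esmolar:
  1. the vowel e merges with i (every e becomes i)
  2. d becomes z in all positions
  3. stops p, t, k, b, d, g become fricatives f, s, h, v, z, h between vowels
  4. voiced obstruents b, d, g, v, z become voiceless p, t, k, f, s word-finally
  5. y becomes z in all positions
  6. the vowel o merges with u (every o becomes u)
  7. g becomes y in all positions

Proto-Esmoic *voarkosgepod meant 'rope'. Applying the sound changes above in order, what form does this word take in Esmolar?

vuarkusyifus

Esmolar: start from *voarkosgepod.
  rule 1 (vowel merger): voarkosgepod → voarkosgipod
  rule 2 (unconditioned shift): voarkosgipod → voarkosgipoz
  rule 3 (intervocalic lenition): voarkosgipoz → voarkosgifoz
  rule 4 (final devoicing): voarkosgifoz → voarkosgifos
  rule 5: no change — voarkosgifos
  rule 6 (vowel merger): voarkosgifos → vuarkusgifus
  rule 7 (unconditioned shift): vuarkusgifus → vuarkusyifus
  ⇒ Esmolar vuarkusyifus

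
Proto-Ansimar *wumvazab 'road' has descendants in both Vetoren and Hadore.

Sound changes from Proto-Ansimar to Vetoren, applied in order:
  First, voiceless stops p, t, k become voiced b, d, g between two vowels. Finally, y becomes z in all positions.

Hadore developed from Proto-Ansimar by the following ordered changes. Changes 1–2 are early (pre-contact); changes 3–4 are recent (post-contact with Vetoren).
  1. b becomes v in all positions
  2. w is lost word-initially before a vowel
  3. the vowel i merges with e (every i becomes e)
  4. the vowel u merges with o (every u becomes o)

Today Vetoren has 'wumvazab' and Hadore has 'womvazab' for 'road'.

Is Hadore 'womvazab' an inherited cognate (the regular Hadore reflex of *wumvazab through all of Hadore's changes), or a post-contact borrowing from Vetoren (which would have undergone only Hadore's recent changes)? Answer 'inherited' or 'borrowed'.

If inherited, *wumvazab would pass through all of Hadore's changes:
Hadore: start from *wumvazab.
  rule 1 (unconditioned shift): wumvazab → wumvazav
  rule 2 (glide loss): wumvazav → umvazav
  rule 3: no change — umvazav
  rule 4 (vowel merger): umvazav → omvazav
  ⇒ Hadore omvazav
If borrowed from Vetoren 'wumvazab' after the early changes, it would undergo only the recent ones:
  rule 3 (vowel merger): no change (wumvazab)
  rule 4 (vowel merger): wumvazab → womvazab
  ⇒ as a loan: womvazab
Hadore 'womvazab' matches the loan outcome 'womvazab', not the inherited 'omvazav' — it skipped the early Hadore changes, so it was borrowed from Vetoren.

borrowed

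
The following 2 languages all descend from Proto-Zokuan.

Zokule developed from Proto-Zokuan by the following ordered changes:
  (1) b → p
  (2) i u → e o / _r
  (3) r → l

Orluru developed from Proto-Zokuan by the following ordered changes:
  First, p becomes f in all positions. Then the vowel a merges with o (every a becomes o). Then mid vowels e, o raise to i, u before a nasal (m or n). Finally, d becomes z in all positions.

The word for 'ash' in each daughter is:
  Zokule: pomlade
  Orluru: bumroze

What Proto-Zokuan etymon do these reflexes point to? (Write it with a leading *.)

*bomrade

Position 2: Zokule has o, Orluru has u. Taking the neighbouring segments as reconstructed: Zokule o can only go back to *o; Orluru u could go back to *a or *o or *u — the one source consistent with every daughter is *o.
Position 5: Zokule has a, Orluru has o. Zokule preserves a here (none of its changes turn any other segment into a), so the proto-segment is *a.
Verify the candidate proto-form against each daughter:
Zokule: *bomrade > pomrade > pomlade  (by unconditioned shift, unconditioned shift)
Orluru: start from *bomrade.
  rule 1: no change — bomrade
  rule 2 (vowel merger): bomrade → bomrode
  rule 3 (pre-nasal raising): bomrode → bumrode
  rule 4 (unconditioned shift): bumrode → bumroze
  ⇒ Orluru bumroze
*bomrade is the unique common source.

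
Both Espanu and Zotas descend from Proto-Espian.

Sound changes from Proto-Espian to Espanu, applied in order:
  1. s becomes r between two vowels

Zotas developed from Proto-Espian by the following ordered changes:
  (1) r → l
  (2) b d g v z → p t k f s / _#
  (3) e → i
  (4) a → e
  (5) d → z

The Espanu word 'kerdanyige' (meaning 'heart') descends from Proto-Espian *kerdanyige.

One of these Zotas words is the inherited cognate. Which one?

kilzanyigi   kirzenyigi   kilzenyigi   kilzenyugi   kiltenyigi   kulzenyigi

kilzenyigi

Zotas: *kerdanyige > keldanyige > kildanyigi > kildenyigi > kilzenyigi  (by unconditioned shift, vowel merger, vowel merger, unconditioned shift)
The other candidates each miss or misapply at least one Zotas change.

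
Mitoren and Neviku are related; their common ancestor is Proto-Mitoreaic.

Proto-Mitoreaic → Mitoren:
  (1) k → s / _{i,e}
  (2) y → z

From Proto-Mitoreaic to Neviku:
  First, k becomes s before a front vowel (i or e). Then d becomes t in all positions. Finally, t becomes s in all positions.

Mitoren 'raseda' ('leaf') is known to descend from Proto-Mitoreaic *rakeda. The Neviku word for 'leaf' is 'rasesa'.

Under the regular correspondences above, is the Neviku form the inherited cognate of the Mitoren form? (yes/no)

Derive the expected Neviku reflex of *rakeda:
Neviku: *rakeda
  rakeda → raseda   [palatalisation]
  raseda → raseta   [unconditioned shift]
  raseta → rasesa   [unconditioned shift]
  giving Neviku rasesa.
Neviku 'rasesa' matches the regular reflex exactly, so the pair is cognate.

yes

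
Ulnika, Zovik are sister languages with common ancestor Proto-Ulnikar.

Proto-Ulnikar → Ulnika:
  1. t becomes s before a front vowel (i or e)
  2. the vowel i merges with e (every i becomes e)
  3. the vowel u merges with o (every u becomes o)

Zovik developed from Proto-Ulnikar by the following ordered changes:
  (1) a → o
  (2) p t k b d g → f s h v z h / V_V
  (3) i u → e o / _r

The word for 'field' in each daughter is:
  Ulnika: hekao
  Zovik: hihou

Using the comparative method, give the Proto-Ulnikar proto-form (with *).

Position 5: Ulnika has o, Zovik has u. Zovik preserves u here (none of its changes turn any other segment into u), so the proto-segment is *u.
Position 4: Ulnika has a, Zovik has o. Ulnika preserves a here (none of its changes turn any other segment into a), so the proto-segment is *a.
Position 3: Ulnika has k, Zovik has h. Ulnika preserves k here (none of its changes turn any other segment into k), so the proto-segment is *k.
Verify the candidate proto-form against each daughter:
Ulnika: *hikau > hekau > hekao  (by vowel merger, vowel merger)
Zovik: *hikau
  hikau → hikou   [vowel merger]
  hikou → hihou   [intervocalic lenition]
  hihou (rule 3 does not apply)
  giving Zovik hihou.
No other proto-form is consistent with every reflex, so the reconstruction is *hikau.

*hikau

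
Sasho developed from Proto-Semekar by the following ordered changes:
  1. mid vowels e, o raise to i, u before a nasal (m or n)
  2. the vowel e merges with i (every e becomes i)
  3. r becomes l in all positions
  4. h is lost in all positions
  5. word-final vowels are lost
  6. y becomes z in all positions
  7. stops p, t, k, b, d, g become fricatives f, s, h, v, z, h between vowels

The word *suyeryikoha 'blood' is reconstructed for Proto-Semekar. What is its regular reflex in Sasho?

suzilziho

Sasho: *suyeryikoha > suyiryikoha > suyilyikoha > suyilyikoa > suyilyiko > suzilziko > suzilziho  (by vowel merger, unconditioned shift, h-loss, apocope, unconditioned shift, intervocalic lenition)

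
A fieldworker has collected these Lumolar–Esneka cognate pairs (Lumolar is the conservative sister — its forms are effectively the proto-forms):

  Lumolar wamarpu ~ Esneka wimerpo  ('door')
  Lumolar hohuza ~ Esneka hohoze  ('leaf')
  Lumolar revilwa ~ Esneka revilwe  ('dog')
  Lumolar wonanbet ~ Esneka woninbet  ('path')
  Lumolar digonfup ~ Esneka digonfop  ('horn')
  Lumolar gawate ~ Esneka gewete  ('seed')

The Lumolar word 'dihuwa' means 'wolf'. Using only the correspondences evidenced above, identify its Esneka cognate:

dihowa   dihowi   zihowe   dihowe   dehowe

hohuza ~ hohoze — Lumolar u corresponds to Esneka o after a consonant, before a consonant other than r, m, n, p, b, f, v.
hohuza ~ hohoze, revilwa ~ revilwe — Lumolar a corresponds to Esneka e word-finally.
Applying these to Lumolar 'dihuwa':
  dihuwa → dihowa   (u→o after a consonant, before a consonant other than r, m, n, p, b, f, v)
  dihowa → dihowe   (a→e word-finally)
So the Esneka cognate is 'dihowe'.

dihowe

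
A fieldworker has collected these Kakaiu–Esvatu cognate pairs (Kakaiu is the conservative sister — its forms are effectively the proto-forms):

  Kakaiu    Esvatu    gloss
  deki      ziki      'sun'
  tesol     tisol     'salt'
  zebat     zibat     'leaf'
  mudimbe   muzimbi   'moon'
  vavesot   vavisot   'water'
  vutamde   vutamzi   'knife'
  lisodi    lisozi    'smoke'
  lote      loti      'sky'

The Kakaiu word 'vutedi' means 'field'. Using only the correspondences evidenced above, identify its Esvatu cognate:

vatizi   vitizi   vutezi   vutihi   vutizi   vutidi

deki ~ ziki, tesol ~ tisol — Kakaiu e corresponds to Esvatu i after a consonant, before a consonant other than r, m, n, p, b, f, v.
mudimbe ~ muzimbi, lisodi ~ lisozi — Kakaiu d corresponds to Esvatu z between vowels (before a front vowel).
Applying these to Kakaiu 'vutedi':
  vutedi → vutidi   (e→i after a consonant, before a consonant other than r, m, n, p, b, f, v)
  vutidi → vutizi   (d→z between vowels (before a front vowel))
So the Esvatu cognate is 'vutizi'.

vutizi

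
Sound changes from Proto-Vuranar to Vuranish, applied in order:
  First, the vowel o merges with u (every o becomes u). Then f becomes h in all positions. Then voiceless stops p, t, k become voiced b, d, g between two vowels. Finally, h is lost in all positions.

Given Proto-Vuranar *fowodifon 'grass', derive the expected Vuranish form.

Vuranish: *fowodifon
  fowodifon → fuwudifun   [vowel merger]
  fuwudifun → huwudihun   [unconditioned shift]
  huwudihun (rule 3 does not apply)
  huwudihun → uwudiun   [h-loss]
  giving Vuranish uwudiun.

uwudiun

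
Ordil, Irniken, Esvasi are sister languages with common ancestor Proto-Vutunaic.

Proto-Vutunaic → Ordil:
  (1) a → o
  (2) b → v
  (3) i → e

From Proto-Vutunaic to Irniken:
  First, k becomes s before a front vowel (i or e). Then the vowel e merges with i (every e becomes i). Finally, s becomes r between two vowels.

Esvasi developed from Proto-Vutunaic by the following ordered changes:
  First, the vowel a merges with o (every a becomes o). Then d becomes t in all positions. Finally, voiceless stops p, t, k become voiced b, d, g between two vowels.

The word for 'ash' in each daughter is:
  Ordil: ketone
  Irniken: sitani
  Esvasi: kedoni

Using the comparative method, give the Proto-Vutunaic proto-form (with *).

*ketani

Position 4: Ordil has o, Irniken has a, Esvasi has o. Irniken preserves a here (none of its changes turn any other segment into a), so the proto-segment is *a.
Position 6: Ordil has e, Irniken has i, Esvasi has i. Esvasi preserves i here (none of its changes turn any other segment into i), so the proto-segment is *i.
This points to *ketani. Verify forward in each daughter:
Ordil: *ketani > ketoni > ketone  (by vowel merger, vowel merger)
Irniken: *ketani
  ketani → setani   [palatalisation]
  setani → sitani   [vowel merger]
  sitani (rule 3 does not apply)
  giving Irniken sitani.
Esvasi: *ketani > ketoni > kedoni  (by vowel merger, intervocalic voicing)
*ketani is the unique common source.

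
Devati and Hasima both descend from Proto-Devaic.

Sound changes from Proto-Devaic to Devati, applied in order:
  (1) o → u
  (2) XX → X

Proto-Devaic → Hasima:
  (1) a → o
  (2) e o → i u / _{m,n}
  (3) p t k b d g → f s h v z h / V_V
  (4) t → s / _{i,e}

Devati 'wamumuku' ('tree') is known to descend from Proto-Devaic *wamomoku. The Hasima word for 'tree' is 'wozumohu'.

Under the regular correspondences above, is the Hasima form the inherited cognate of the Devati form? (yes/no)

no

Derive the expected Hasima reflex of *wamomoku:
Hasima: *wamomoku
  wamomoku → womomoku   [vowel merger]
  womomoku → wumumoku   [pre-nasal raising]
  wumumoku → wumumohu   [intervocalic lenition]
  wumumohu (rule 4 does not apply)
  giving Hasima wumumohu.
The regular Hasima reflex would be 'wumumohu', but the attested form is 'wozumohu'. The correspondence is irregular, so they are not cognates (the Hasima form has a different source).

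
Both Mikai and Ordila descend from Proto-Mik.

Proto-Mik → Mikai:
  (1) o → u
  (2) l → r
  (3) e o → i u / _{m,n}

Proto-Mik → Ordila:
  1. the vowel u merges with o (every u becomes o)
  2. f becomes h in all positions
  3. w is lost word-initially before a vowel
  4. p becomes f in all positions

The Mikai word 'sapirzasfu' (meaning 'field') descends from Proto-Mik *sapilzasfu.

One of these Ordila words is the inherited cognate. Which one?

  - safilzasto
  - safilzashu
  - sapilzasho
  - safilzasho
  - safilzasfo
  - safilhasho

safilzasho

Ordila: *sapilzasfu
  sapilzasfu → sapilzasfo   [vowel merger]
  sapilzasfo → sapilzasho   [unconditioned shift]
  sapilzasho (rule 3 does not apply)
  sapilzasho → safilzasho   [unconditioned shift]
  giving Ordila safilzasho.
Only 'safilzasho' matches the regular Ordila development of *sapilzasfu.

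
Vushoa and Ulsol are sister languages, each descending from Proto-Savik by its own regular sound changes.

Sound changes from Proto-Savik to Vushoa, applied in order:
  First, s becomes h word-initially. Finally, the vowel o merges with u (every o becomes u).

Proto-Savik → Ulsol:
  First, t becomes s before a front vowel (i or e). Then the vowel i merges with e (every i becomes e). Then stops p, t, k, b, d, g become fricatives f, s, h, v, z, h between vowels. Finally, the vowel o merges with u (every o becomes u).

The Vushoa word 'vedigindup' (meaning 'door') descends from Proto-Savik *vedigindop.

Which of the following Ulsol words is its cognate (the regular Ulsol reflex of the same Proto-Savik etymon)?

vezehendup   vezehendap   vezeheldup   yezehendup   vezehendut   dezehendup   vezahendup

Ulsol: *vedigindop
  vedigindop (rule 1 does not apply)
  vedigindop → vedegendop   [vowel merger]
  vedegendop → vezehendop   [intervocalic lenition]
  vezehendop → vezehendup   [vowel merger]
  giving Ulsol vezehendup.
Only 'vezehendup' matches the regular Ulsol development of *vedigindop.

vezehendup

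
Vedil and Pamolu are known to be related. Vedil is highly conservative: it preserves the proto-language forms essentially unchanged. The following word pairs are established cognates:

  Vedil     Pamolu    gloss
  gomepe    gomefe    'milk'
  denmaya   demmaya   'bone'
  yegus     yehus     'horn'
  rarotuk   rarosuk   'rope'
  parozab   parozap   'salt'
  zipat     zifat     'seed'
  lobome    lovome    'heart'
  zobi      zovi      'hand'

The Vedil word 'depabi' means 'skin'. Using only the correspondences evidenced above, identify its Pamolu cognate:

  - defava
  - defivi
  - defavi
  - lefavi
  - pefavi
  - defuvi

defavi

zipat ~ zifat — Vedil p corresponds to Pamolu f between vowels (before a back vowel).
zobi ~ zovi — Vedil b corresponds to Pamolu v between vowels (before a front vowel).
Applying these to Vedil 'depabi':
  depabi → defabi   (p→f between vowels (before a back vowel))
  defabi → defavi   (b→v between vowels (before a front vowel))
So the Pamolu cognate is 'defavi'.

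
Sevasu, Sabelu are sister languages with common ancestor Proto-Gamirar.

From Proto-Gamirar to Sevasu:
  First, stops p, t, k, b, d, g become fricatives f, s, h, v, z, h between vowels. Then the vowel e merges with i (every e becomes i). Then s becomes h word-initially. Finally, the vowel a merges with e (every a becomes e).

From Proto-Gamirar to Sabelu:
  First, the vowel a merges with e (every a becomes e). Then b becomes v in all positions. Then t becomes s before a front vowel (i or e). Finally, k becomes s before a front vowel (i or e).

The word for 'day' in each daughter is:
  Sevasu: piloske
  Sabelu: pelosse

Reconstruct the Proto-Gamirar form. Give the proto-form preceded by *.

Position 2: Sevasu has i, Sabelu has e. Taking the neighbouring segments as reconstructed: Sevasu i could go back to *e or *i; Sabelu e could go back to *a or *e — the one source consistent with every daughter is *e.
Position 7: Sevasu has e, Sabelu has e. In Sevasu, e can only continue *a, so the proto-segment is *a.
Continuing position by position gives *peloska; check it forward:
Sevasu: *peloska
  peloska (rule 1 does not apply)
  peloska → piloska   [vowel merger]
  piloska (rule 3 does not apply)
  piloska → piloske   [vowel merger]
  giving Sevasu piloske.
Sabelu: start from *peloska.
  rule 1 (vowel merger): peloska → peloske
  rule 2: no change — peloske
  rule 3: no change — peloske
  rule 4 (palatalisation): peloske → pelosse
  ⇒ Sabelu pelosse
No other proto-form is consistent with every reflex, so the reconstruction is *peloska.

*peloska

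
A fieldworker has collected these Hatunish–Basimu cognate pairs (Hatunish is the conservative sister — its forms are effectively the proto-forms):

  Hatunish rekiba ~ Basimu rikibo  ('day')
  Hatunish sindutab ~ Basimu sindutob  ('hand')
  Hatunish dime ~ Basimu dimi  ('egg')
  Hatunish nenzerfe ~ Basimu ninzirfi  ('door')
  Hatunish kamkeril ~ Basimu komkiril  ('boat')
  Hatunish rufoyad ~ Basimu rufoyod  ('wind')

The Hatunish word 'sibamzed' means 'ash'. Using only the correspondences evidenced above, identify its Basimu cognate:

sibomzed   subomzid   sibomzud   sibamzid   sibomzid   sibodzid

sibomzid

kamkeril ~ komkiril — Hatunish a corresponds to Basimu o after a consonant, before a nasal.
rekiba ~ rikibo — Hatunish e corresponds to Basimu i after a consonant, before a consonant other than r, m, n, p, b, f, v.
Applying these to Hatunish 'sibamzed':
  sibamzed → sibomzed   (a→o after a consonant, before a nasal)
  sibomzed → sibomzid   (e→i after a consonant, before a consonant other than r, m, n, p, b, f, v)
So the Basimu cognate is 'sibomzid'.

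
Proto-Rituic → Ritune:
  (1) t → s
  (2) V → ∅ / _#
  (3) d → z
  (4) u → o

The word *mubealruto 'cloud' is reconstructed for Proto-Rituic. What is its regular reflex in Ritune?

mobealros

Ritune: start from *mubealruto.
  rule 1 (unconditioned shift): mubealruto → mubealruso
  rule 2 (apocope): mubealruso → mubealrus
  rule 3: no change — mubealrus
  rule 4 (vowel merger): mubealrus → mobealros
  ⇒ Ritune mobealros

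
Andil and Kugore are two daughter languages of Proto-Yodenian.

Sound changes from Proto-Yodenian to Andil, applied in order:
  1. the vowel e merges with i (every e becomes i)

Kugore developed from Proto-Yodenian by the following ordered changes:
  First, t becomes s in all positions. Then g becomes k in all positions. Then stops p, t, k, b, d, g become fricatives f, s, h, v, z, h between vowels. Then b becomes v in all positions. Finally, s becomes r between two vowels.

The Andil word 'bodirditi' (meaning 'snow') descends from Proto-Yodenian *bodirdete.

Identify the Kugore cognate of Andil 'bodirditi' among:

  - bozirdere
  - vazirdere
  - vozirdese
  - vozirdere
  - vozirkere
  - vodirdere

vozirdere

Kugore: *bodirdete > bodirdese > bozirdese > vozirdese > vozirdere  (by unconditioned shift, intervocalic lenition, unconditioned shift, rhotacism)
Among the options, 'vozirdere' alone shows every Kugore change applied in order.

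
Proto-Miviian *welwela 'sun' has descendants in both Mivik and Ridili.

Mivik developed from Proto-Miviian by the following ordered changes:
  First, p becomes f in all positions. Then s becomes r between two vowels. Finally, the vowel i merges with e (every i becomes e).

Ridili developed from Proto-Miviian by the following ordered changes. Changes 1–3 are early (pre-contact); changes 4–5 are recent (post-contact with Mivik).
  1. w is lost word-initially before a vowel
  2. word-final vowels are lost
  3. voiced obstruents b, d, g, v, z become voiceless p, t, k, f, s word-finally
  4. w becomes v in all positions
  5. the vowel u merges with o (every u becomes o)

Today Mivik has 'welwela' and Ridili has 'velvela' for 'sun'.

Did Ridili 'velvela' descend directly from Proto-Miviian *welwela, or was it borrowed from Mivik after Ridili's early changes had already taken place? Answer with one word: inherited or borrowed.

If inherited, *welwela would pass through all of Ridili's changes:
Ridili: start from *welwela.
  rule 1 (glide loss): welwela → elwela
  rule 2 (apocope): elwela → elwel
  rule 3: no change — elwel
  rule 4 (unconditioned shift): elwel → elvel
  rule 5: no change — elvel
  ⇒ Ridili elvel
If borrowed from Mivik 'welwela' after the early changes, it would undergo only the recent ones:
  rule 4 (unconditioned shift): welwela → velvela
  rule 5 (vowel merger): no change (velvela)
  ⇒ as a loan: velvela
Ridili 'velvela' matches the loan outcome 'velvela', not the inherited 'elvel' — it skipped the early Ridili changes, so it was borrowed from Mivik.

borrowed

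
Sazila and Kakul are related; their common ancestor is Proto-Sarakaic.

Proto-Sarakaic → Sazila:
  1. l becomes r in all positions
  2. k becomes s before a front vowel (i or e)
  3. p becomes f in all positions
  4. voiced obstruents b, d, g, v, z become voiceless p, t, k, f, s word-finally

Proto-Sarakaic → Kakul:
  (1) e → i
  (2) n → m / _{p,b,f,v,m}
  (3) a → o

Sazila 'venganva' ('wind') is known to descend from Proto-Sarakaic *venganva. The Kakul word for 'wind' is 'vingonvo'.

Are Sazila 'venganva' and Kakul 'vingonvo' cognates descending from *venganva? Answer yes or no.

Derive the expected Kakul reflex of *venganva:
Kakul: start from *venganva.
  rule 1 (vowel merger): venganva → vinganva
  rule 2 (nasal place assimilation): vinganva → vingamva
  rule 3 (vowel merger): vingamva → vingomvo
  ⇒ Kakul vingomvo
The regular Kakul reflex would be 'vingomvo', but the attested form is 'vingonvo'. The correspondence is irregular, so they are not cognates (the Kakul form has a different source).

no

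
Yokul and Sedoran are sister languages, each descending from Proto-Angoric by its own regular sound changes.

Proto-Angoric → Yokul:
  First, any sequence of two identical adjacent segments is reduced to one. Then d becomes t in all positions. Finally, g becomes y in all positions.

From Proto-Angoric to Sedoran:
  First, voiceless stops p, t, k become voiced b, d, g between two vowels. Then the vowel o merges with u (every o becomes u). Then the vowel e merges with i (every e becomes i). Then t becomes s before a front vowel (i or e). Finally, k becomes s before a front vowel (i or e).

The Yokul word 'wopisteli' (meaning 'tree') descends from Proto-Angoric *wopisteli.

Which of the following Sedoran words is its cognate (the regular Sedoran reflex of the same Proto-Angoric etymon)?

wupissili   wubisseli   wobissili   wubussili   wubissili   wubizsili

wubissili

Sedoran: start from *wopisteli.
  rule 1 (intervocalic voicing): wopisteli → wobisteli
  rule 2 (vowel merger): wobisteli → wubisteli
  rule 3 (vowel merger): wubisteli → wubistili
  rule 4 (palatalisation): wubistili → wubissili
  rule 5: no change — wubissili
  ⇒ Sedoran wubissili
Only 'wubissili' matches the regular Sedoran development of *wopisteli.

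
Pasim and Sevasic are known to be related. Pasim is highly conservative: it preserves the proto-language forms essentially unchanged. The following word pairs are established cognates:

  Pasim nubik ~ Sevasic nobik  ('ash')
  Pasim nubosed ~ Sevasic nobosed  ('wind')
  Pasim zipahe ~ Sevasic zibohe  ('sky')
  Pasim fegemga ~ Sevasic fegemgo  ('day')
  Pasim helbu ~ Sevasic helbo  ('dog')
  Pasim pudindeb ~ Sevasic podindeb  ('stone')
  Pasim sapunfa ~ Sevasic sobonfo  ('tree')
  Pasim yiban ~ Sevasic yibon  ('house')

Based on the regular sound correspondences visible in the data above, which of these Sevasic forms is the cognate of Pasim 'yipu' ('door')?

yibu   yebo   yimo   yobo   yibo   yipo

yibo

sapunfa ~ sobonfo — Pasim p corresponds to Sevasic b between vowels (before a back vowel).
helbu ~ helbo — Pasim u corresponds to Sevasic o word-finally.
Applying these to Pasim 'yipu':
  yipu → yibu   (p→b between vowels (before a back vowel))
  yibu → yibo   (u→o word-finally)
So the Sevasic cognate is 'yibo'.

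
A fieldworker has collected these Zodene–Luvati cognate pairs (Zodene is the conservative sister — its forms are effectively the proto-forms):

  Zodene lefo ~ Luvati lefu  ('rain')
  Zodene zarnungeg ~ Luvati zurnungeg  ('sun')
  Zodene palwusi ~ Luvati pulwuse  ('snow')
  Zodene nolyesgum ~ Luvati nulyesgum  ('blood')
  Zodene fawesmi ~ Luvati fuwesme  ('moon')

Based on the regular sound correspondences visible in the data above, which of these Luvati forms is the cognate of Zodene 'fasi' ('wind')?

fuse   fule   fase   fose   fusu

fuse

palwusi ~ pulwuse, fawesmi ~ fuwesme — Zodene a corresponds to Luvati u after a consonant, before a consonant other than r, m, n, p, b, f, v.
palwusi ~ pulwuse, fawesmi ~ fuwesme — Zodene i corresponds to Luvati e word-finally.
Applying these to Zodene 'fasi':
  fasi → fusi   (a→u after a consonant, before a consonant other than r, m, n, p, b, f, v)
  fusi → fuse   (i→e word-finally)
So the Luvati cognate is 'fuse'.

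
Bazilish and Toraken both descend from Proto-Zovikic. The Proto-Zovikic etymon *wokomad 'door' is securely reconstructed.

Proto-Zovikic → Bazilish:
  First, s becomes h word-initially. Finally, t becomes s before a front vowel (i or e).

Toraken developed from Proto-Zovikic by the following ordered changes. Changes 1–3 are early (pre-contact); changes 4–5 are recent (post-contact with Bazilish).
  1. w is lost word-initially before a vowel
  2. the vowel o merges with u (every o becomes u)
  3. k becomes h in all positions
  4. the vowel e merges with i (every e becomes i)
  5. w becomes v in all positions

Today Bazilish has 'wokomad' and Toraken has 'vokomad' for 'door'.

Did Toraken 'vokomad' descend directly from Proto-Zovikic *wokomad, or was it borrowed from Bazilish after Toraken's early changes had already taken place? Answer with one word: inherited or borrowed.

If inherited, *wokomad would pass through all of Toraken's changes:
Toraken: *wokomad
  wokomad → okomad   [glide loss]
  okomad → ukumad   [vowel merger]
  ukumad → uhumad   [unconditioned shift]
  uhumad (rule 4 does not apply)
  uhumad (rule 5 does not apply)
  giving Toraken uhumad.
If borrowed from Bazilish 'wokomad' after the early changes, it would undergo only the recent ones:
  rule 4 (vowel merger): no change (wokomad)
  rule 5 (unconditioned shift): wokomad → vokomad
  ⇒ as a loan: vokomad
Toraken 'vokomad' matches the loan outcome 'vokomad', not the inherited 'uhumad' — it skipped the early Toraken changes, so it was borrowed from Bazilish.

borrowed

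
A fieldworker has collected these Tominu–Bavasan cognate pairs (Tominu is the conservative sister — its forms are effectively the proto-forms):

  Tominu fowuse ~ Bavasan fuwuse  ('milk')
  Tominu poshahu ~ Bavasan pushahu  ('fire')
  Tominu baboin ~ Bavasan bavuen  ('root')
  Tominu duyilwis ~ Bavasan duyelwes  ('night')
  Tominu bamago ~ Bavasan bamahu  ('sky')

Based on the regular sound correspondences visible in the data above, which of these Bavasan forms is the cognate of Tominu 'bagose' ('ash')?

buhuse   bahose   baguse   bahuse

bamago ~ bamahu — Tominu g corresponds to Bavasan h between vowels (before a back vowel).
fowuse ~ fuwuse, poshahu ~ pushahu — Tominu o corresponds to Bavasan u after a consonant, before a consonant other than r, m, n, p, b, f, v.
Applying these to Tominu 'bagose':
  bagose → bahose   (g→h between vowels (before a back vowel))
  bahose → bahuse   (o→u after a consonant, before a consonant other than r, m, n, p, b, f, v)
So the Bavasan cognate is 'bahuse'.

bahuse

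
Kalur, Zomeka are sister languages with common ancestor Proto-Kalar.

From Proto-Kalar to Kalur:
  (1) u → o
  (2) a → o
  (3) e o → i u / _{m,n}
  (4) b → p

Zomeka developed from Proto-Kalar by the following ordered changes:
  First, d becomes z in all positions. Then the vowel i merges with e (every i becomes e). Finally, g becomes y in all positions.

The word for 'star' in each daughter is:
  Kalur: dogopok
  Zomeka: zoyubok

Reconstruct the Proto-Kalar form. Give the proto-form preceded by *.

*dogubok

Position 1: Kalur has d, Zomeka has z. Kalur preserves d here (none of its changes turn any other segment into d), so the proto-segment is *d.
Position 4: Kalur has o, Zomeka has u. Zomeka preserves u here (none of its changes turn any other segment into u), so the proto-segment is *u.
Verify the candidate proto-form against each daughter:
Kalur: start from *dogubok.
  rule 1 (vowel merger): dogubok → dogobok
  rule 2: no change — dogobok
  rule 3: no change — dogobok
  rule 4 (unconditioned shift): dogobok → dogopok
  ⇒ Kalur dogopok
Zomeka: *dogubok > zogubok > zoyubok  (by unconditioned shift, unconditioned shift)
Only *dogubok yields all of Kalur dogopok, Zomeka zoyubok.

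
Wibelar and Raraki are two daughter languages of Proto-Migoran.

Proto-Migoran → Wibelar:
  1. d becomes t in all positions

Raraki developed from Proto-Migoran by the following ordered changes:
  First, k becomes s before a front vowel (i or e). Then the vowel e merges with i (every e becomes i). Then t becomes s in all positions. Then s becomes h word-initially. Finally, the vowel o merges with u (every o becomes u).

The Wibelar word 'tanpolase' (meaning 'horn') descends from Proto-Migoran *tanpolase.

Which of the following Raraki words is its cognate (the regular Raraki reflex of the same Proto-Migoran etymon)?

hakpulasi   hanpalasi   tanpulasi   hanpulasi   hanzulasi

Raraki: *tanpolase > tanpolasi > sanpolasi > hanpolasi > hanpulasi  (by vowel merger, unconditioned shift, debuccalisation, vowel merger)

hanpulasi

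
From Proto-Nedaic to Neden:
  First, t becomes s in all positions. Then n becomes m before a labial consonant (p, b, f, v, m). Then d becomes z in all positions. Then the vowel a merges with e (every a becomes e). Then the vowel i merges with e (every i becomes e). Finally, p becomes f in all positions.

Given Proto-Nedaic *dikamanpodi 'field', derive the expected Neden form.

zekememfoze

Neden: *dikamanpodi
  dikamanpodi (rule 1 does not apply)
  dikamanpodi → dikamampodi   [nasal place assimilation]
  dikamampodi → zikamampozi   [unconditioned shift]
  zikamampozi → zikemempozi   [vowel merger]
  zikemempozi → zekemempoze   [vowel merger]
  zekemempoze → zekememfoze   [unconditioned shift]
  giving Neden zekememfoze.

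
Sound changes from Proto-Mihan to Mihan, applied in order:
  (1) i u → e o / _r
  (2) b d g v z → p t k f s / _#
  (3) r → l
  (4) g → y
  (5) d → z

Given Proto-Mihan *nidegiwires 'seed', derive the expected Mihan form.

Mihan: *nidegiwires > nidegiweres > nidegiweles > nideyiweles > nizeyiweles  (by pre-rhotic lowering, unconditioned shift, unconditioned shift, unconditioned shift)

nizeyiweles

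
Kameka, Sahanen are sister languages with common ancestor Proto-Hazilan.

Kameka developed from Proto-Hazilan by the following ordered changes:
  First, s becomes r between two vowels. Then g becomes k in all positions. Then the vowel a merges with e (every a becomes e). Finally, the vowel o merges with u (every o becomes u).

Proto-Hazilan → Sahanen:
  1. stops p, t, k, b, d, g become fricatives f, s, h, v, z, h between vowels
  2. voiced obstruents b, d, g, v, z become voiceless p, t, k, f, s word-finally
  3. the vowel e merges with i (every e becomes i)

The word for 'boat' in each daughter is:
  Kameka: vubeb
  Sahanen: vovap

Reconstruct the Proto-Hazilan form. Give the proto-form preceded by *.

Position 3: Kameka has b, Sahanen has v. Kameka preserves b here (none of its changes turn any other segment into b), so the proto-segment is *b.
Position 5: Kameka has b, Sahanen has p. Kameka preserves b here (none of its changes turn any other segment into b), so the proto-segment is *b.
Continuing position by position gives *vobab; check it forward:
Kameka: *vobab
  vobab (rule 1 does not apply)
  vobab (rule 2 does not apply)
  vobab → vobeb   [vowel merger]
  vobeb → vubeb   [vowel merger]
  giving Kameka vubeb.
Sahanen: start from *vobab.
  rule 1 (intervocalic lenition): vobab → vovab
  rule 2 (final devoicing): vovab → vovap
  rule 3: no change — vovap
  ⇒ Sahanen vovap
Only *vobab yields all of Kameka vubeb, Sahanen vovap.

*vobab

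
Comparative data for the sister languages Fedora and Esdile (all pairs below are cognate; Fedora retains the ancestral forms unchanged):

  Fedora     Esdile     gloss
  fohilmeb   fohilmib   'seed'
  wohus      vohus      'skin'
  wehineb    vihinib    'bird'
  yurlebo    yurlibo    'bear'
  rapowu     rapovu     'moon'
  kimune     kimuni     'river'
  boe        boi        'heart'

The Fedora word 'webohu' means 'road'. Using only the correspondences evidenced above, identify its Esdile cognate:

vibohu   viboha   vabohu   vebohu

wehineb ~ vihinib — Fedora w corresponds to Esdile v word-initially before a front vowel.
fohilmeb ~ fohilmib, wehineb ~ vihinib — Fedora e corresponds to Esdile i after a consonant, before a labial obstruent.
Applying these to Fedora 'webohu':
  webohu → vebohu   (w→v word-initially before a front vowel)
  vebohu → vibohu   (e→i after a consonant, before a labial obstruent)
So the Esdile cognate is 'vibohu'.

vibohu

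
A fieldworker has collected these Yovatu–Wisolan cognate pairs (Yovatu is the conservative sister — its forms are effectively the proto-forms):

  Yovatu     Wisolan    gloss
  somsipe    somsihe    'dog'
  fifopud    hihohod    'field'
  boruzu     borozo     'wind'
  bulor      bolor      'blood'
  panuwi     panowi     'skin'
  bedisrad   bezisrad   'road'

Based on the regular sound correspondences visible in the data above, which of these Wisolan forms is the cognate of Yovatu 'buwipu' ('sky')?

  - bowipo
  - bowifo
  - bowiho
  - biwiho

fifopud ~ hihohod, boruzu ~ borozo — Yovatu u corresponds to Wisolan o after a consonant, before a consonant other than r, m, n, p, b, f, v.
fifopud ~ hihohod — Yovatu p corresponds to Wisolan h between vowels (before a back vowel).
boruzu ~ borozo — Yovatu u corresponds to Wisolan o word-finally.
Applying these to Yovatu 'buwipu':
  buwipu → bowipu   (u→o after a consonant, before a consonant other than r, m, n, p, b, f, v)
  bowipu → bowihu   (p→h between vowels (before a back vowel))
  bowihu → bowiho   (u→o word-finally)
So the Wisolan cognate is 'bowiho'.

bowiho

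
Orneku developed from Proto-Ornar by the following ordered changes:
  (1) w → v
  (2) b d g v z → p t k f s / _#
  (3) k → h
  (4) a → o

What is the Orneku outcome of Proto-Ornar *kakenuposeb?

Orneku: *kakenuposeb > kakenuposep > hahenuposep > hohenuposep  (by final devoicing, unconditioned shift, vowel merger)

hohenuposep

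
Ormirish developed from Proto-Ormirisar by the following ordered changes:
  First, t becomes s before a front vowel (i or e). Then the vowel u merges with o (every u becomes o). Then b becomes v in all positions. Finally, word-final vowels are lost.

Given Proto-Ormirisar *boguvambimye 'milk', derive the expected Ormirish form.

vogovamvimy

Ormirish: *boguvambimye > bogovambimye > vogovamvimye > vogovamvimy  (by vowel merger, unconditioned shift, apocope)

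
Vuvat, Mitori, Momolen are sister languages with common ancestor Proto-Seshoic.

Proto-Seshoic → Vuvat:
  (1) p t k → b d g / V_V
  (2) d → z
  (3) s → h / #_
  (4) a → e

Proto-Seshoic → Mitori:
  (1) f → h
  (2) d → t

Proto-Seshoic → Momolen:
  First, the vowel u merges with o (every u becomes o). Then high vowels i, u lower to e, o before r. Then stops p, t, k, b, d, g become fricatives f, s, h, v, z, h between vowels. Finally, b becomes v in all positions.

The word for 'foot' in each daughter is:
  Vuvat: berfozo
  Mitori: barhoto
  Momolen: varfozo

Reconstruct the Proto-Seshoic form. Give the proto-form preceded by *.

Position 4: Vuvat has f, Mitori has h, Momolen has f. Vuvat preserves f here (none of its changes turn any other segment into f), so the proto-segment is *f.
Position 2: Vuvat has e, Mitori has a, Momolen has a. Mitori preserves a here (none of its changes turn any other segment into a), so the proto-segment is *a.
This points to *barfodo. Verify forward in each daughter:
Vuvat: *barfodo > barfozo > berfozo  (by unconditioned shift, vowel merger)
Mitori: *barfodo
  barfodo → barhodo   [unconditioned shift]
  barhodo → barhoto   [unconditioned shift]
  giving Mitori barhoto.
Momolen: *barfodo
  barfodo (rule 1 does not apply)
  barfodo (rule 2 does not apply)
  barfodo → barfozo   [intervocalic lenition]
  barfozo → varfozo   [unconditioned shift]
  giving Momolen varfozo.
No other proto-form is consistent with every reflex, so the reconstruction is *barfodo.

*barfodo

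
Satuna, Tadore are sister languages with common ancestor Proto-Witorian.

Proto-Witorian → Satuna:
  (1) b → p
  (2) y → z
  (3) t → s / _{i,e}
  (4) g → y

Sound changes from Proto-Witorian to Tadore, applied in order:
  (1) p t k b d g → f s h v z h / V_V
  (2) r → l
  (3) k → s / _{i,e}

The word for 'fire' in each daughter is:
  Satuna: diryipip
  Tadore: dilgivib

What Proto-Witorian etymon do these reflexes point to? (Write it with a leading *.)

*dirgibib

Position 3: Satuna has r, Tadore has l. Satuna preserves r here (none of its changes turn any other segment into r), so the proto-segment is *r.
Position 6: Satuna has p, Tadore has v. Taking the neighbouring segments as reconstructed: Satuna p could go back to *p or *b; Tadore v could go back to *b or *v — the one source consistent with every daughter is *b.
Position 8: Satuna has p, Tadore has b. Tadore preserves b here (none of its changes turn any other segment into b), so the proto-segment is *b.
Continuing position by position gives *dirgibib; check it forward:
Satuna: start from *dirgibib.
  rule 1 (unconditioned shift): dirgibib → dirgipip
  rule 2: no change — dirgipip
  rule 3: no change — dirgipip
  rule 4 (unconditioned shift): dirgipip → diryipip
  ⇒ Satuna diryipip
Tadore: *dirgibib
  dirgibib → dirgivib   [intervocalic lenition]
  dirgivib → dilgivib   [unconditioned shift]
  dilgivib (rule 3 does not apply)
  giving Tadore dilgivib.
No other proto-form is consistent with every reflex, so the reconstruction is *dirgibib.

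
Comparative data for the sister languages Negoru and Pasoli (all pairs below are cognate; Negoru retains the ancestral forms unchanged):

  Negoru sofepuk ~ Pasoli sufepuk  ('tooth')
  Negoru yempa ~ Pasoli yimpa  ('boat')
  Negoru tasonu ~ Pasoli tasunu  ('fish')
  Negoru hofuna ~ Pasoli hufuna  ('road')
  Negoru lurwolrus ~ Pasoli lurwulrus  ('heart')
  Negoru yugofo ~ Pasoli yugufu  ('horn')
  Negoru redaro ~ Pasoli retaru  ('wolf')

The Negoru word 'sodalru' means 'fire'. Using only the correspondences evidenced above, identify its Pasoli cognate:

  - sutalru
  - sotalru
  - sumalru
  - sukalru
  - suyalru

lurwolrus ~ lurwulrus — Negoru o corresponds to Pasoli u after a consonant, before a consonant other than r, m, n, p, b, f, v.
redaro ~ retaru — Negoru d corresponds to Pasoli t between vowels (before a back vowel).
Applying these to Negoru 'sodalru':
  sodalru → sudalru   (o→u after a consonant, before a consonant other than r, m, n, p, b, f, v)
  sudalru → sutalru   (d→t between vowels (before a back vowel))
So the Pasoli cognate is 'sutalru'.

sutalru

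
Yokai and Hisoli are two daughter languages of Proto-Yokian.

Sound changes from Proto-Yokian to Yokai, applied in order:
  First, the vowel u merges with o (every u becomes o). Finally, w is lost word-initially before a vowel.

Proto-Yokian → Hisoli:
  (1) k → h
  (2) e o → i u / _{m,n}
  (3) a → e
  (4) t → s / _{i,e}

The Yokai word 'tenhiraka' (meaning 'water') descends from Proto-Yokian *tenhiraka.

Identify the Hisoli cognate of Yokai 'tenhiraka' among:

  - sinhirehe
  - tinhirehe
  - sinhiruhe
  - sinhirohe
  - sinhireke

Hisoli: start from *tenhiraka.
  rule 1 (unconditioned shift): tenhiraka → tenhiraha
  rule 2 (pre-nasal raising): tenhiraha → tinhiraha
  rule 3 (vowel merger): tinhiraha → tinhirehe
  rule 4 (palatalisation): tinhirehe → sinhirehe
  ⇒ Hisoli sinhirehe
The other candidates each miss or misapply at least one Hisoli change.

sinhirehe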